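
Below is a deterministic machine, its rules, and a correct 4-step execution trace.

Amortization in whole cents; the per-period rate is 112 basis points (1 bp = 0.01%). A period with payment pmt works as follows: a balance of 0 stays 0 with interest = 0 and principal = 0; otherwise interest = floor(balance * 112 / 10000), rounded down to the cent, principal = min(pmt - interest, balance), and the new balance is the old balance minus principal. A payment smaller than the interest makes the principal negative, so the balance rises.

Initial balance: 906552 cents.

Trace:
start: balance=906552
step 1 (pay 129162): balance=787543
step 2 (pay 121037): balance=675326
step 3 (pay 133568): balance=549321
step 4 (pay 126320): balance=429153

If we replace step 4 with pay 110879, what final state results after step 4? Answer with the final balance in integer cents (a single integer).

(re-executing from step 4 with the substitution; state before step 4: balance=549321)
step 4 (pay 110879): balance=444594

444594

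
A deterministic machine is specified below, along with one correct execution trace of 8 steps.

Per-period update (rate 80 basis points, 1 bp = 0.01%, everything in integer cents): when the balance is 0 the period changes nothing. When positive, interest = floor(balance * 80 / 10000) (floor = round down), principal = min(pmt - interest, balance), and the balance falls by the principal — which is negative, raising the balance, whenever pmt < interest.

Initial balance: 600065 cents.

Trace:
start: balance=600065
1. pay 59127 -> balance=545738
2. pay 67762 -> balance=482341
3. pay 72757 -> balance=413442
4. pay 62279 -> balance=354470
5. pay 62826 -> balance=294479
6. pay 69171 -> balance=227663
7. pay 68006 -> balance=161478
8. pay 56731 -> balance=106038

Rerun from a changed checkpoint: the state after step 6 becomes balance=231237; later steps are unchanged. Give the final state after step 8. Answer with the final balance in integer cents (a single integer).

state after step 6 := balance=231237
7. pay 68006 -> balance=165080
8. pay 56731 -> balance=109669

109669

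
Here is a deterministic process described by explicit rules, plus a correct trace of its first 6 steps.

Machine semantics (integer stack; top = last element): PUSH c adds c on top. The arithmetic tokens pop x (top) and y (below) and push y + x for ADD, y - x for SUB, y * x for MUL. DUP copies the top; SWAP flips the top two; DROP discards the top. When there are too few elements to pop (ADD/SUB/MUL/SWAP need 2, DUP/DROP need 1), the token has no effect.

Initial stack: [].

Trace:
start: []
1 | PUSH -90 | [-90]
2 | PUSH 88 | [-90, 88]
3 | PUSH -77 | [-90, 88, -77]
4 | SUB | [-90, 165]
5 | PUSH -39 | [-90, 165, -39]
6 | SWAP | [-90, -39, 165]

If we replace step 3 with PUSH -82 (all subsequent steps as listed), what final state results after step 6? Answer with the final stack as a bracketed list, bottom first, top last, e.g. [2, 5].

[-90, -39, 170]

(re-executing from step 3 with the substitution; state before step 3: [-90, 88])
3 | PUSH -82 | [-90, 88, -82]
4 | SUB | [-90, 170]
5 | PUSH -39 | [-90, 170, -39]
6 | SWAP | [-90, -39, 170]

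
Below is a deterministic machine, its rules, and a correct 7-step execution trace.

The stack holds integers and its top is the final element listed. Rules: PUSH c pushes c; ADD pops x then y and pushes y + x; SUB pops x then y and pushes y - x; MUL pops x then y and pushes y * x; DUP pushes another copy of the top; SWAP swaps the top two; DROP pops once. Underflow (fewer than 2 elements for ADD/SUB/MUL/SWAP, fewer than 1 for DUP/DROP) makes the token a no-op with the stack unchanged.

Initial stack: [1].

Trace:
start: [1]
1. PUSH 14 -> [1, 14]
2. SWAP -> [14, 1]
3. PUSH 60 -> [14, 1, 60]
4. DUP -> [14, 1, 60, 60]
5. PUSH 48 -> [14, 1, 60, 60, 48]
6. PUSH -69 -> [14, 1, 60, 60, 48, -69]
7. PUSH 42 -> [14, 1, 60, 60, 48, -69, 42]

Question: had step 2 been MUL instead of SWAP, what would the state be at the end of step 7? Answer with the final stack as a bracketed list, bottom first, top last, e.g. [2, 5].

(re-executing from step 2 with the substitution; state before step 2: [1, 14])
2. MUL -> [14]
3. PUSH 60 -> [14, 60]
4. DUP -> [14, 60, 60]
5. PUSH 48 -> [14, 60, 60, 48]
6. PUSH -69 -> [14, 60, 60, 48, -69]
7. PUSH 42 -> [14, 60, 60, 48, -69, 42]

[14, 60, 60, 48, -69, 42]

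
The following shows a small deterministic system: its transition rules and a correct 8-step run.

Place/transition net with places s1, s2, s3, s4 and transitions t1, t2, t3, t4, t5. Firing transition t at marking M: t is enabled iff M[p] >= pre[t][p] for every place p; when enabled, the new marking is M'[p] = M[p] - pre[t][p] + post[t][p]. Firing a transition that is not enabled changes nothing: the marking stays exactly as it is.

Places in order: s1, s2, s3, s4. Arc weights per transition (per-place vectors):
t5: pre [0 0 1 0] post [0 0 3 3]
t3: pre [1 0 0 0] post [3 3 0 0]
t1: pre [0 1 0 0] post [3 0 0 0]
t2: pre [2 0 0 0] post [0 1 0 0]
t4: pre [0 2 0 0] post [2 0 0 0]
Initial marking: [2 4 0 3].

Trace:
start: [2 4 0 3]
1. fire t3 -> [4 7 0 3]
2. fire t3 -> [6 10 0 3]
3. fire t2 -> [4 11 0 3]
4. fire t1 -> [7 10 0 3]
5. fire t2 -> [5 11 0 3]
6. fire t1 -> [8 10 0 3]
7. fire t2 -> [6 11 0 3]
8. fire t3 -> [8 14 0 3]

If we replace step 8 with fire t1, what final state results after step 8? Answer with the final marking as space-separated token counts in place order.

9 10 0 3

(re-executing from step 8 with the substitution; state before step 8: [6 11 0 3])
8. fire t1 -> [9 10 0 3]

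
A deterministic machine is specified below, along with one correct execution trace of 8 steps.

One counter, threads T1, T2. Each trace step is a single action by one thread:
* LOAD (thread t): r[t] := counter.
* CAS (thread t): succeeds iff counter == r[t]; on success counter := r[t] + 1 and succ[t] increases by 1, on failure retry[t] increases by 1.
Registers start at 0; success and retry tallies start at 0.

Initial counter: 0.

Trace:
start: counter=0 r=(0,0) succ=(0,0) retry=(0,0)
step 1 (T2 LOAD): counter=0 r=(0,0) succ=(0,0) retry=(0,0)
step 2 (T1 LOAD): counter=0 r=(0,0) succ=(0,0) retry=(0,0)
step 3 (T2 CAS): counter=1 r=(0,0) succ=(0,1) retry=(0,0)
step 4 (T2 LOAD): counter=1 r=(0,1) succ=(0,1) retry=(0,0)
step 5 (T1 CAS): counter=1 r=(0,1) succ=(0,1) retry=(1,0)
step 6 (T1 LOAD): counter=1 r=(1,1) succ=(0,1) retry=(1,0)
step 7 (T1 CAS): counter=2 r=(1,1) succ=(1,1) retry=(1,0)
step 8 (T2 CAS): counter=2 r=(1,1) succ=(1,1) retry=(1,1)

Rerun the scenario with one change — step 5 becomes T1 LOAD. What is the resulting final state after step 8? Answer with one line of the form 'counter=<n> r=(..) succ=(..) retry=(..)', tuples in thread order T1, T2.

counter=2 r=(1,1) succ=(1,1) retry=(0,1)

(re-executing from step 5 with the substitution; state before step 5: counter=1 r=(0,1) succ=(0,1) retry=(0,0))
step 5 (T1 LOAD): counter=1 r=(1,1) succ=(0,1) retry=(0,0)
step 6 (T1 LOAD): counter=1 r=(1,1) succ=(0,1) retry=(0,0)
step 7 (T1 CAS): counter=2 r=(1,1) succ=(1,1) retry=(0,0)
step 8 (T2 CAS): counter=2 r=(1,1) succ=(1,1) retry=(0,1)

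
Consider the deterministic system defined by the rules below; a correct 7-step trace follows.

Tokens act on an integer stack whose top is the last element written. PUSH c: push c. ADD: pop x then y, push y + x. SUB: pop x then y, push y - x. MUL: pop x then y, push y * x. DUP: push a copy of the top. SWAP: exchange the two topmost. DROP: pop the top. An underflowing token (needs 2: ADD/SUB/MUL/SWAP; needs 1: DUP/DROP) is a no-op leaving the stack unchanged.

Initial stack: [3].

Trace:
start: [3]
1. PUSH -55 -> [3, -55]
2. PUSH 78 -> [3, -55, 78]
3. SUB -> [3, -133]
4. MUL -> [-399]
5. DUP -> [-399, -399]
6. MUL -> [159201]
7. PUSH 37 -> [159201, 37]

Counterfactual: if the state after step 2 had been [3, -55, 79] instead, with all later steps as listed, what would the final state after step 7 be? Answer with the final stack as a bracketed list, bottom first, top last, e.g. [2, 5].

state after step 2 := [3, -55, 79]
3. SUB -> [3, -134]
4. MUL -> [-402]
5. DUP -> [-402, -402]
6. MUL -> [161604]
7. PUSH 37 -> [161604, 37]

[161604, 37]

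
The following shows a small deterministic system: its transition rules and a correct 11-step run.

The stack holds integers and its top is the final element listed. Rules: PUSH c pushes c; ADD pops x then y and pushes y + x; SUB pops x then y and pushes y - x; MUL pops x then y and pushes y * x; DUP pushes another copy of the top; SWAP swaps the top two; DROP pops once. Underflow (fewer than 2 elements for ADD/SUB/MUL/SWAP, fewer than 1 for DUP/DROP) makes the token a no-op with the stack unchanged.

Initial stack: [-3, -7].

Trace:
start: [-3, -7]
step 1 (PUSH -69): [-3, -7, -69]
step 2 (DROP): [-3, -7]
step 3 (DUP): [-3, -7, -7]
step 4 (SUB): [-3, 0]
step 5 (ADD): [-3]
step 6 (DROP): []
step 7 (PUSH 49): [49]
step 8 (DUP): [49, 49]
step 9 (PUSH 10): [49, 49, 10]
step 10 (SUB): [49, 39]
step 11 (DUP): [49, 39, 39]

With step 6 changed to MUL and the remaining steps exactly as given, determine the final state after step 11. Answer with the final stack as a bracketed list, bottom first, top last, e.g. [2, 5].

[-3, 49, 39, 39]

(re-executing from step 6 with the substitution; state before step 6: [-3])
step 6 (MUL): [-3]
step 7 (PUSH 49): [-3, 49]
step 8 (DUP): [-3, 49, 49]
step 9 (PUSH 10): [-3, 49, 49, 10]
step 10 (SUB): [-3, 49, 39]
step 11 (DUP): [-3, 49, 39, 39]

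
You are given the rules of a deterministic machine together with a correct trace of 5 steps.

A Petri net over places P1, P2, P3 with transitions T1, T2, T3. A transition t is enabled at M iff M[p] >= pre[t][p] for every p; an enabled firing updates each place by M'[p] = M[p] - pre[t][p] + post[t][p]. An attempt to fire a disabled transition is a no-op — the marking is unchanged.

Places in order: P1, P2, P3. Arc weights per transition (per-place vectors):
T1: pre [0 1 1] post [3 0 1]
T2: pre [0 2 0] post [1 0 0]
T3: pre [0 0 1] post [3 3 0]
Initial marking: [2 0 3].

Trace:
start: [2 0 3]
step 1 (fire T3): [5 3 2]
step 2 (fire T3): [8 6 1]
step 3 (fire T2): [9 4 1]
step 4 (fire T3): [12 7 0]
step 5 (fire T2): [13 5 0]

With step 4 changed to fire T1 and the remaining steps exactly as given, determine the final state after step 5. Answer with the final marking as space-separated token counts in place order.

13 1 1

(re-executing from step 4 with the substitution; state before step 4: [9 4 1])
step 4 (fire T1): [12 3 1]
step 5 (fire T2): [13 1 1]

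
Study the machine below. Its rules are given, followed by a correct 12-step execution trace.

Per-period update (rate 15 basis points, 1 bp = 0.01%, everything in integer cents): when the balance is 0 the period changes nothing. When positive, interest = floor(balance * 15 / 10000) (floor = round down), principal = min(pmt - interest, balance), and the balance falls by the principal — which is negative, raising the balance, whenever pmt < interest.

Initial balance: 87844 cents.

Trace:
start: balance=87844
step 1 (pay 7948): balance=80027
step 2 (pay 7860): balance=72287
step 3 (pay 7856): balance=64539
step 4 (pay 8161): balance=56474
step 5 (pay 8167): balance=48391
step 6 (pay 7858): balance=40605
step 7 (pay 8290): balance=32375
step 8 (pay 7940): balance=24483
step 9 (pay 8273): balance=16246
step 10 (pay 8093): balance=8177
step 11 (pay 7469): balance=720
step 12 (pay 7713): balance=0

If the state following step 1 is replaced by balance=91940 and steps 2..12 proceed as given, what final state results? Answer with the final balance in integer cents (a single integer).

state after step 1 := balance=91940
step 2 (pay 7860): balance=84217
step 3 (pay 7856): balance=76487
step 4 (pay 8161): balance=68440
step 5 (pay 8167): balance=60375
step 6 (pay 7858): balance=52607
step 7 (pay 8290): balance=44395
step 8 (pay 7940): balance=36521
step 9 (pay 8273): balance=28302
step 10 (pay 8093): balance=20251
step 11 (pay 7469): balance=12812
step 12 (pay 7713): balance=5118

5118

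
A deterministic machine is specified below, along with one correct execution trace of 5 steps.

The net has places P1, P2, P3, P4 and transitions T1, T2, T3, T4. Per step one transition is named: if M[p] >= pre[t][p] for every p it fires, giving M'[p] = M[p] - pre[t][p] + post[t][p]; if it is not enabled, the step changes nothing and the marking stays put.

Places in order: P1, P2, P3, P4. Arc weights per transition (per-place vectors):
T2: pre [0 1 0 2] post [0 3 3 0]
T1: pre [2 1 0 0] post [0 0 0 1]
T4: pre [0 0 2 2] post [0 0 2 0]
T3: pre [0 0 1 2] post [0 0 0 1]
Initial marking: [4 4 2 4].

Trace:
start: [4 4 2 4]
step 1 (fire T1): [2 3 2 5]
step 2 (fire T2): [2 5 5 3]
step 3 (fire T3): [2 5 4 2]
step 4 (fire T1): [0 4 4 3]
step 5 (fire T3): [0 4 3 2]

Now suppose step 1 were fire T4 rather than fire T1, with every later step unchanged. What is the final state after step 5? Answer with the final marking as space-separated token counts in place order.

(re-executing from step 1 with the substitution; state before step 1: [4 4 2 4])
step 1 (fire T4): [4 4 2 2]
step 2 (fire T2): [4 6 5 0]
step 3 (fire T3): [4 6 5 0]
step 4 (fire T1): [2 5 5 1]
step 5 (fire T3): [2 5 5 1]

2 5 5 1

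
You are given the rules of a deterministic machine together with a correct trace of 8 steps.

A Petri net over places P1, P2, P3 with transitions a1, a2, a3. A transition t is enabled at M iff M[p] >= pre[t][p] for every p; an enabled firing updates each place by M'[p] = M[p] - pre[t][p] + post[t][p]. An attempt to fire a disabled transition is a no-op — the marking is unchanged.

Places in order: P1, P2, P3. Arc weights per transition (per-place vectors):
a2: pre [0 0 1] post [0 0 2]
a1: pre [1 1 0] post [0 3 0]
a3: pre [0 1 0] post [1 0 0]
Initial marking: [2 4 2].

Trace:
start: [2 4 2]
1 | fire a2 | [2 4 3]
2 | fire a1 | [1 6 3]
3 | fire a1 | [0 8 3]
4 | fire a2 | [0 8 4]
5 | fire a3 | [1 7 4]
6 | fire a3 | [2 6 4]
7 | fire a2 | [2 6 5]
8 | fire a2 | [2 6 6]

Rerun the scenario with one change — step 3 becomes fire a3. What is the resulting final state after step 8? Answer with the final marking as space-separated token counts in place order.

(re-executing from step 3 with the substitution; state before step 3: [1 6 3])
3 | fire a3 | [2 5 3]
4 | fire a2 | [2 5 4]
5 | fire a3 | [3 4 4]
6 | fire a3 | [4 3 4]
7 | fire a2 | [4 3 5]
8 | fire a2 | [4 3 6]

4 3 6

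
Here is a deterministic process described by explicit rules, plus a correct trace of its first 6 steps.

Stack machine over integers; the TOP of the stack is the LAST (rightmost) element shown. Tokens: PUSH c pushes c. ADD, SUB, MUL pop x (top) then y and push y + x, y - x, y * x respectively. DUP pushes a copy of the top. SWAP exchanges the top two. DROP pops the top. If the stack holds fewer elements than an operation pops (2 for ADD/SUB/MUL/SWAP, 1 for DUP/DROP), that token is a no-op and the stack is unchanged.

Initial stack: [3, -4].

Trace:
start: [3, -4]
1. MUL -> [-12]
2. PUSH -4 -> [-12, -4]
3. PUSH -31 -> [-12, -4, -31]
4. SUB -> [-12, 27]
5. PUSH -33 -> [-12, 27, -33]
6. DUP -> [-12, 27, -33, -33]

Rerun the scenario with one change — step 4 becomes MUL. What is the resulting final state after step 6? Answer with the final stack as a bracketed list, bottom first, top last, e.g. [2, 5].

(re-executing from step 4 with the substitution; state before step 4: [-12, -4, -31])
4. MUL -> [-12, 124]
5. PUSH -33 -> [-12, 124, -33]
6. DUP -> [-12, 124, -33, -33]

[-12, 124, -33, -33]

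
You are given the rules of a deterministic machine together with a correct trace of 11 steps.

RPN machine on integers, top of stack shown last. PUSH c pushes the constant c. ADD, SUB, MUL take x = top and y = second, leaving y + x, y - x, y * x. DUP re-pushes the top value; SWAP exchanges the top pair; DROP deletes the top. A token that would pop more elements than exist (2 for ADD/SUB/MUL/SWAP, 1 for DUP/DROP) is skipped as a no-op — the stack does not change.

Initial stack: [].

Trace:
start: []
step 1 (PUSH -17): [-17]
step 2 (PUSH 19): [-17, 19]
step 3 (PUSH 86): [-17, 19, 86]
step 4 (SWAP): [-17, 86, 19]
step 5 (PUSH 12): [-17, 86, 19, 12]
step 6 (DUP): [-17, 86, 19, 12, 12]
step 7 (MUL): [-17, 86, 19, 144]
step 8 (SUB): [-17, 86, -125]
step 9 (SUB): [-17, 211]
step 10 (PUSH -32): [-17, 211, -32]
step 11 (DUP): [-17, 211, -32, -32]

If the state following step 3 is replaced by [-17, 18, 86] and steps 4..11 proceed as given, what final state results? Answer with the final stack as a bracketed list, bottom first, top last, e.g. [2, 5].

[-17, 212, -32, -32]

state after step 3 := [-17, 18, 86]
step 4 (SWAP): [-17, 86, 18]
step 5 (PUSH 12): [-17, 86, 18, 12]
step 6 (DUP): [-17, 86, 18, 12, 12]
step 7 (MUL): [-17, 86, 18, 144]
step 8 (SUB): [-17, 86, -126]
step 9 (SUB): [-17, 212]
step 10 (PUSH -32): [-17, 212, -32]
step 11 (DUP): [-17, 212, -32, -32]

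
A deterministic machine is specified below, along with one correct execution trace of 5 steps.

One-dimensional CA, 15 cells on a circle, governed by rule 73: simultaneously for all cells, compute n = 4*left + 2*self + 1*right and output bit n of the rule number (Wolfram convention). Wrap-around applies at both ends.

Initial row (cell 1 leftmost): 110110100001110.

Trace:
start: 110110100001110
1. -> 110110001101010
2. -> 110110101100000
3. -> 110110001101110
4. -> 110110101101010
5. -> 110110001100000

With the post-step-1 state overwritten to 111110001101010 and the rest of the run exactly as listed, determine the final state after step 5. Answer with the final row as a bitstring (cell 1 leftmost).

state after step 1 := 111110001101010
2. -> 100010101100000
3. -> 001000001101110
4. -> 100011101101010
5. -> 001010101100000

001010101100000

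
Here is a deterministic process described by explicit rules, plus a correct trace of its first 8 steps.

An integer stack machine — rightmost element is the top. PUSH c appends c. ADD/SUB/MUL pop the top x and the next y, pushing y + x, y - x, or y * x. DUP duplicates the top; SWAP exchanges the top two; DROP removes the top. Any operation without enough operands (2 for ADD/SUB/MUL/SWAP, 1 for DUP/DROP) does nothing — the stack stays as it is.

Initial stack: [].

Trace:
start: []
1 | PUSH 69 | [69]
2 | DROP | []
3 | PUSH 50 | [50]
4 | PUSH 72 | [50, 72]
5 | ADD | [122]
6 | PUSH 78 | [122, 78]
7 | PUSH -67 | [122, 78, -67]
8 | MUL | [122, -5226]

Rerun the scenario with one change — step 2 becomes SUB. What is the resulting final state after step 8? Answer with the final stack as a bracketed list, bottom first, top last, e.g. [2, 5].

[69, 122, -5226]

(re-executing from step 2 with the substitution; state before step 2: [69])
2 | SUB | [69]
3 | PUSH 50 | [69, 50]
4 | PUSH 72 | [69, 50, 72]
5 | ADD | [69, 122]
6 | PUSH 78 | [69, 122, 78]
7 | PUSH -67 | [69, 122, 78, -67]
8 | MUL | [69, 122, -5226]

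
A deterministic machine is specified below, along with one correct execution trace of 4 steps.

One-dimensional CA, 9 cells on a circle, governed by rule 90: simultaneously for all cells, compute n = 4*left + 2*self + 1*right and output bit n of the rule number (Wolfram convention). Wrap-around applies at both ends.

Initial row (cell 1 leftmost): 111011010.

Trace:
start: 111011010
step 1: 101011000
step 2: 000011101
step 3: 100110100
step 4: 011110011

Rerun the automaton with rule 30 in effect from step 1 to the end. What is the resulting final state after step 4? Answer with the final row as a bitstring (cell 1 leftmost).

(re-executing steps 1..4 under rule 30; state before step 1: 111011010)
step 1: 100010010
step 2: 110111110
step 3: 100100000
step 4: 111110001

111110001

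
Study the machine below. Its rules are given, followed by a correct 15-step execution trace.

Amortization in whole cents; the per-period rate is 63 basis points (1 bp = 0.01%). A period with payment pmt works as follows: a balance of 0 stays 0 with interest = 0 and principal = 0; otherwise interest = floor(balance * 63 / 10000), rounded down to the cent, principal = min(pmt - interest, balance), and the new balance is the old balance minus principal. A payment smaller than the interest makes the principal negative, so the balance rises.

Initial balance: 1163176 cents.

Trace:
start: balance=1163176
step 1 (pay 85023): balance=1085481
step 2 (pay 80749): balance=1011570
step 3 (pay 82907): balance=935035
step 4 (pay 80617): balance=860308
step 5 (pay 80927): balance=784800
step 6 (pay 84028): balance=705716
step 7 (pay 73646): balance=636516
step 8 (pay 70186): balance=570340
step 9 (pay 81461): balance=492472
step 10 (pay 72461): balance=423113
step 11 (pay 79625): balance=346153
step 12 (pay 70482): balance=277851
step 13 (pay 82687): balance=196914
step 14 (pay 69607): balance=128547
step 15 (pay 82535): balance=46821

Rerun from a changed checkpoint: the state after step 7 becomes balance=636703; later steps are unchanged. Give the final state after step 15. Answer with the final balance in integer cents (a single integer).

47017

state after step 7 := balance=636703
step 8 (pay 70186): balance=570528
step 9 (pay 81461): balance=492661
step 10 (pay 72461): balance=423303
step 11 (pay 79625): balance=346344
step 12 (pay 70482): balance=278043
step 13 (pay 82687): balance=197107
step 14 (pay 69607): balance=128741
step 15 (pay 82535): balance=47017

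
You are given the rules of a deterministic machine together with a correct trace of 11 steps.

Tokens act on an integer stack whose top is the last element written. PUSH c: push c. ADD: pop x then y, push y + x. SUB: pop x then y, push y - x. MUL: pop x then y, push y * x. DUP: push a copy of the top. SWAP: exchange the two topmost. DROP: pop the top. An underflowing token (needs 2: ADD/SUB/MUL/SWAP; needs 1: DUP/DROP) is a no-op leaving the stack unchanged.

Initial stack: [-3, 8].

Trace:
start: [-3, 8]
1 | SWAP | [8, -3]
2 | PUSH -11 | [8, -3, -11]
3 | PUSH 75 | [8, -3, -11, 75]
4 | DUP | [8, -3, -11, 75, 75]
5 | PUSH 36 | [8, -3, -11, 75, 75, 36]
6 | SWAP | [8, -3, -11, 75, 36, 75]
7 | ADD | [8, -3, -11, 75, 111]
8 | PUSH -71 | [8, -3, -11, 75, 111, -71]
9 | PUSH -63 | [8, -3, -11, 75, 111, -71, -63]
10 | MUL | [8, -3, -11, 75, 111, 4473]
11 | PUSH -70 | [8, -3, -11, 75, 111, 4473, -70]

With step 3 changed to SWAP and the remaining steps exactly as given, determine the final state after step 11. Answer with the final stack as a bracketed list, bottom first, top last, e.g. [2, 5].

[8, -11, -3, 33, 4473, -70]

(re-executing from step 3 with the substitution; state before step 3: [8, -3, -11])
3 | SWAP | [8, -11, -3]
4 | DUP | [8, -11, -3, -3]
5 | PUSH 36 | [8, -11, -3, -3, 36]
6 | SWAP | [8, -11, -3, 36, -3]
7 | ADD | [8, -11, -3, 33]
8 | PUSH -71 | [8, -11, -3, 33, -71]
9 | PUSH -63 | [8, -11, -3, 33, -71, -63]
10 | MUL | [8, -11, -3, 33, 4473]
11 | PUSH -70 | [8, -11, -3, 33, 4473, -70]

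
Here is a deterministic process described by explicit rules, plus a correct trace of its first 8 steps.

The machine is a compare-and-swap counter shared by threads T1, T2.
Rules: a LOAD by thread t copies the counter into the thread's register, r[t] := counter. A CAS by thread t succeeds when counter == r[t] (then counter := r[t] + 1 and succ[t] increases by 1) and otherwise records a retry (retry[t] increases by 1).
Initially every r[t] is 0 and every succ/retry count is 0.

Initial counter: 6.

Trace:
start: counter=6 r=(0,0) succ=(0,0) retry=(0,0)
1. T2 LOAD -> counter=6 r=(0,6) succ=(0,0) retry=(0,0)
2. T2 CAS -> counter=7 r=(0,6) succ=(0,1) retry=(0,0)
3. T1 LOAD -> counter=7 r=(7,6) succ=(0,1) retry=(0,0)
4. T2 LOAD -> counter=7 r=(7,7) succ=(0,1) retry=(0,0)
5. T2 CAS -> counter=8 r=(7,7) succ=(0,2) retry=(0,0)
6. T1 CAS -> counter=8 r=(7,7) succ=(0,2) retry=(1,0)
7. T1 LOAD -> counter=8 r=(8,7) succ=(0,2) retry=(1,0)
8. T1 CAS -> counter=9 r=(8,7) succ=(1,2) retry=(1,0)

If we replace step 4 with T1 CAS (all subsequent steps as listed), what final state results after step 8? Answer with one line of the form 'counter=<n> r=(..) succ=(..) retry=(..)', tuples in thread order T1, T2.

(re-executing from step 4 with the substitution; state before step 4: counter=7 r=(7,6) succ=(0,1) retry=(0,0))
4. T1 CAS -> counter=8 r=(7,6) succ=(1,1) retry=(0,0)
5. T2 CAS -> counter=8 r=(7,6) succ=(1,1) retry=(0,1)
6. T1 CAS -> counter=8 r=(7,6) succ=(1,1) retry=(1,1)
7. T1 LOAD -> counter=8 r=(8,6) succ=(1,1) retry=(1,1)
8. T1 CAS -> counter=9 r=(8,6) succ=(2,1) retry=(1,1)

counter=9 r=(8,6) succ=(2,1) retry=(1,1)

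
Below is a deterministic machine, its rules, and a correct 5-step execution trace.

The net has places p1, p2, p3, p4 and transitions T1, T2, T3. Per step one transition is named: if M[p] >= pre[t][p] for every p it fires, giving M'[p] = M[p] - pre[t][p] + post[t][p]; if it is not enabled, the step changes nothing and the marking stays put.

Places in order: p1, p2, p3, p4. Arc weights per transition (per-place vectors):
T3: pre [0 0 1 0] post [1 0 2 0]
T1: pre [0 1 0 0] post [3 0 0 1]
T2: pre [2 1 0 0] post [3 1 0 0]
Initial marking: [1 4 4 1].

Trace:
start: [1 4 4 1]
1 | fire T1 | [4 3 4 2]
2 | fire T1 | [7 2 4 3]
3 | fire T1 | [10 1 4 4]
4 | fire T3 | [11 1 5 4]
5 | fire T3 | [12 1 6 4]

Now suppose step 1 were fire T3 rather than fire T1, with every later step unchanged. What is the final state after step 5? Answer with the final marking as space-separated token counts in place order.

(re-executing from step 1 with the substitution; state before step 1: [1 4 4 1])
1 | fire T3 | [2 4 5 1]
2 | fire T1 | [5 3 5 2]
3 | fire T1 | [8 2 5 3]
4 | fire T3 | [9 2 6 3]
5 | fire T3 | [10 2 7 3]

10 2 7 3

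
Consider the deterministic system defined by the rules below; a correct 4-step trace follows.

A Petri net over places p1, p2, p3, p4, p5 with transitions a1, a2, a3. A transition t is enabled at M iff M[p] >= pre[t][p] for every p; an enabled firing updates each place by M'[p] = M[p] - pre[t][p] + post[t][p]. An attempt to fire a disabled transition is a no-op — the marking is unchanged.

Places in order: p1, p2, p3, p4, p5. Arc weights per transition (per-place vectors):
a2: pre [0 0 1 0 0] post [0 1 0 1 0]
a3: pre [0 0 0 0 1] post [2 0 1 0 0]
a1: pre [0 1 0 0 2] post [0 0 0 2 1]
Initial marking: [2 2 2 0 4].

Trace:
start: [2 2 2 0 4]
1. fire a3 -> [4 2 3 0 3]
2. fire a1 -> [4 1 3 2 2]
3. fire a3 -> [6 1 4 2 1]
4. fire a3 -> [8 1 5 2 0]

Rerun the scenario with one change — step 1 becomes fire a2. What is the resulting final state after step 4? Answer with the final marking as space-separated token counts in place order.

(re-executing from step 1 with the substitution; state before step 1: [2 2 2 0 4])
1. fire a2 -> [2 3 1 1 4]
2. fire a1 -> [2 2 1 3 3]
3. fire a3 -> [4 2 2 3 2]
4. fire a3 -> [6 2 3 3 1]

6 2 3 3 1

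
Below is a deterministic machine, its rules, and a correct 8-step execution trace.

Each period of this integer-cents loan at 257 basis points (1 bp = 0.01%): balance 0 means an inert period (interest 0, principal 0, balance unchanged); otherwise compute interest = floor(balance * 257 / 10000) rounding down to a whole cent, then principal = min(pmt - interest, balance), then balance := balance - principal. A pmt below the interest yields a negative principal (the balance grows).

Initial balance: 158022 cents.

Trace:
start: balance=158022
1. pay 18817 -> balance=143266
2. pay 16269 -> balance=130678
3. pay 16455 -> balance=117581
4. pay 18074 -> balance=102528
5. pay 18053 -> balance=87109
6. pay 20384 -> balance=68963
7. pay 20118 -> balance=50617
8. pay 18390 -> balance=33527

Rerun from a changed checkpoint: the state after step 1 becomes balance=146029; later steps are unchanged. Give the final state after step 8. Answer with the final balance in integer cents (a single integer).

36828

state after step 1 := balance=146029
2. pay 16269 -> balance=133512
3. pay 16455 -> balance=120488
4. pay 18074 -> balance=105510
5. pay 18053 -> balance=90168
6. pay 20384 -> balance=72101
7. pay 20118 -> balance=53835
8. pay 18390 -> balance=36828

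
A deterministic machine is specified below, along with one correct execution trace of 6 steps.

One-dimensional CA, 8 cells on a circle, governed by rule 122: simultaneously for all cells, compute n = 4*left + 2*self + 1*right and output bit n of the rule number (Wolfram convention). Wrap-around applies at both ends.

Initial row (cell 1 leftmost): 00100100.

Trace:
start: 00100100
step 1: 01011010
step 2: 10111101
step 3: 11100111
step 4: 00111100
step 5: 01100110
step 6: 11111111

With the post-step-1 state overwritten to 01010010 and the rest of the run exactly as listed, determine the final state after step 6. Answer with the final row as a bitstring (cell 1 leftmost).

state after step 1 := 01010010
step 2: 10101101
step 3: 11011111
step 4: 01110000
step 5: 11011000
step 6: 11111101

11111101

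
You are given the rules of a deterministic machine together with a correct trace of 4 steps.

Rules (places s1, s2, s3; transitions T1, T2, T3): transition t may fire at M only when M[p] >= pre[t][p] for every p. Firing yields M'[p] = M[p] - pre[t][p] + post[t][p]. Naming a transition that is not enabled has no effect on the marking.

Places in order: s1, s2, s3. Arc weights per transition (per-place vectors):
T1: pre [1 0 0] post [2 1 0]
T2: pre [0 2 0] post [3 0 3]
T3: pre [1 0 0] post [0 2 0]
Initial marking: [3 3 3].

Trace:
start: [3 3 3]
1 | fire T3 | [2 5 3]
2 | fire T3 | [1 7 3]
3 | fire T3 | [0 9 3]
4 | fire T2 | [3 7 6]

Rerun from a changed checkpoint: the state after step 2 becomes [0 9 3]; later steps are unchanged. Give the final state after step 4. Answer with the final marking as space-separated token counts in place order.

state after step 2 := [0 9 3]
3 | fire T3 | [0 9 3]
4 | fire T2 | [3 7 6]

3 7 6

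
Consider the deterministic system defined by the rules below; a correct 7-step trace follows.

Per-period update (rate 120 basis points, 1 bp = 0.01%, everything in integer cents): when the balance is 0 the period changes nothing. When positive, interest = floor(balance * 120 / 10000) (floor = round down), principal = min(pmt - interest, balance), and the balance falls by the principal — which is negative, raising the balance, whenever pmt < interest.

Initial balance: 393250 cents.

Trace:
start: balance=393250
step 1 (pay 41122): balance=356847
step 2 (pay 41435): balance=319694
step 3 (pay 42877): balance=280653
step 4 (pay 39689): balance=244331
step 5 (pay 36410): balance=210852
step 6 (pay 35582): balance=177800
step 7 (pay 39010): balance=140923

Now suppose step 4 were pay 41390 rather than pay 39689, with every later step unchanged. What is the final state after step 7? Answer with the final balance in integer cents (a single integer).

139160

(re-executing from step 4 with the substitution; state before step 4: balance=280653)
step 4 (pay 41390): balance=242630
step 5 (pay 36410): balance=209131
step 6 (pay 35582): balance=176058
step 7 (pay 39010): balance=139160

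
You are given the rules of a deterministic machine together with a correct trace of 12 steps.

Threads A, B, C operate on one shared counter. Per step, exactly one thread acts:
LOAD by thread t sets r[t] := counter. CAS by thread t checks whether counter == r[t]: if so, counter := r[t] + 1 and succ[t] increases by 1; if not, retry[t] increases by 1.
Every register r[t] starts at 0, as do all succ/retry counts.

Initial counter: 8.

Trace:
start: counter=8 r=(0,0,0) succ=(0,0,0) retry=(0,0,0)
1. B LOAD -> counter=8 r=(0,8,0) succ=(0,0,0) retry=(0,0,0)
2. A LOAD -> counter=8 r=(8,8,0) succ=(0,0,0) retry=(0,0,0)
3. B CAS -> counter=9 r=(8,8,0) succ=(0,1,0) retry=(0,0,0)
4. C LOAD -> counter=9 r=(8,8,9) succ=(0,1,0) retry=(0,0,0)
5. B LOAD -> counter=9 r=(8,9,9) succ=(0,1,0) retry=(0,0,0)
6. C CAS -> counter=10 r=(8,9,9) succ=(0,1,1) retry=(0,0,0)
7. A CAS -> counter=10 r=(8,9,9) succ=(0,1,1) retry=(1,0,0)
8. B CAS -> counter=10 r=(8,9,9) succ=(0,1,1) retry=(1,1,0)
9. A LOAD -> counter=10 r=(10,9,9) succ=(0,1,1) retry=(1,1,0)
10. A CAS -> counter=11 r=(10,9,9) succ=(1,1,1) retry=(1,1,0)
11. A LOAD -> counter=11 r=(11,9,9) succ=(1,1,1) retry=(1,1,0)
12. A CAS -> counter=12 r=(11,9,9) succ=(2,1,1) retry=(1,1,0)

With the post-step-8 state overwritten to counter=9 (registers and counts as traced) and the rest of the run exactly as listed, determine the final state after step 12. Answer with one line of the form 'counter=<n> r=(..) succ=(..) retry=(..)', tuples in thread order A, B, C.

state after step 8 := counter=9 r=(8,9,9) succ=(0,1,1) retry=(1,1,0)
9. A LOAD -> counter=9 r=(9,9,9) succ=(0,1,1) retry=(1,1,0)
10. A CAS -> counter=10 r=(9,9,9) succ=(1,1,1) retry=(1,1,0)
11. A LOAD -> counter=10 r=(10,9,9) succ=(1,1,1) retry=(1,1,0)
12. A CAS -> counter=11 r=(10,9,9) succ=(2,1,1) retry=(1,1,0)

counter=11 r=(10,9,9) succ=(2,1,1) retry=(1,1,0)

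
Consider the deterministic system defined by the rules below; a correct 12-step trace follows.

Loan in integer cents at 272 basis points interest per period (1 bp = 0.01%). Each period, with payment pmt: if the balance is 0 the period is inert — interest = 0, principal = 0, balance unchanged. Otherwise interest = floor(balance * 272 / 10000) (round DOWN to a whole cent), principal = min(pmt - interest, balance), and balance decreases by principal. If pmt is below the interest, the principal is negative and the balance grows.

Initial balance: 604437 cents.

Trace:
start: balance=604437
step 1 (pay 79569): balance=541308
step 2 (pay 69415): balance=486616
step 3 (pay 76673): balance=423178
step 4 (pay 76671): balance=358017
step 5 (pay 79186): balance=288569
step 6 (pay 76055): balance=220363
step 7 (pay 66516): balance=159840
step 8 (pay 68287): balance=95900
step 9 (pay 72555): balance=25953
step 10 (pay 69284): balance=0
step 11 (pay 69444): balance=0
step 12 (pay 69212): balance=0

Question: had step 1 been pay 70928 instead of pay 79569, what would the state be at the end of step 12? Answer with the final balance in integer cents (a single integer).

(re-executing from step 1 with the substitution; state before step 1: balance=604437)
step 1 (pay 70928): balance=549949
step 2 (pay 69415): balance=495492
step 3 (pay 76673): balance=432296
step 4 (pay 76671): balance=367383
step 5 (pay 79186): balance=298189
step 6 (pay 76055): balance=230244
step 7 (pay 66516): balance=169990
step 8 (pay 68287): balance=106326
step 9 (pay 72555): balance=36663
step 10 (pay 69284): balance=0
step 11 (pay 69444): balance=0
step 12 (pay 69212): balance=0

0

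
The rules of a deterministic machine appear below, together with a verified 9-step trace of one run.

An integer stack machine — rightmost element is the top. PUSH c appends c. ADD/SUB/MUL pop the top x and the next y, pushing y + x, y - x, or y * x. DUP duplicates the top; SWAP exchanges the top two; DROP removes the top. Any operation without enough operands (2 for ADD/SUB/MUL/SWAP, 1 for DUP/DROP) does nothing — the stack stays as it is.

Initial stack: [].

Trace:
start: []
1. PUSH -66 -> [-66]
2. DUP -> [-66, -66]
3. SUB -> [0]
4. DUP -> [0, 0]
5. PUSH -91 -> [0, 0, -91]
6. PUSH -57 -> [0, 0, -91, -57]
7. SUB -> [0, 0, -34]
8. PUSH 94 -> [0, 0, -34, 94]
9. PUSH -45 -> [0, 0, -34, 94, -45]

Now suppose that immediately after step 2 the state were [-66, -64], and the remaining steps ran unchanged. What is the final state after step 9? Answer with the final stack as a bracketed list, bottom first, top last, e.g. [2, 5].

[-2, -2, -34, 94, -45]

state after step 2 := [-66, -64]
3. SUB -> [-2]
4. DUP -> [-2, -2]
5. PUSH -91 -> [-2, -2, -91]
6. PUSH -57 -> [-2, -2, -91, -57]
7. SUB -> [-2, -2, -34]
8. PUSH 94 -> [-2, -2, -34, 94]
9. PUSH -45 -> [-2, -2, -34, 94, -45]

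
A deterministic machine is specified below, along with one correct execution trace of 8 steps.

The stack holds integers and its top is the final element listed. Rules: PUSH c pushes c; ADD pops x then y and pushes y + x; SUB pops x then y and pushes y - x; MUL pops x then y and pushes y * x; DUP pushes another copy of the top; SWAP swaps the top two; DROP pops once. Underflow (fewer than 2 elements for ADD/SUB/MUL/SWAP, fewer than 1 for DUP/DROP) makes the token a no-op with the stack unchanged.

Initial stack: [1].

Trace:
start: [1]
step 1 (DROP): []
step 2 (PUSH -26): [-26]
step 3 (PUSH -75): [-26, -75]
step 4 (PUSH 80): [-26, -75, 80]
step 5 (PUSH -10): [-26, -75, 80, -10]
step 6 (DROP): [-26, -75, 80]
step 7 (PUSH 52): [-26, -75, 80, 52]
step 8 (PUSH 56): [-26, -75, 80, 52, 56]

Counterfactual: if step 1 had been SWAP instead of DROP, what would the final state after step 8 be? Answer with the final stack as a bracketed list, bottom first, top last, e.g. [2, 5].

[1, -26, -75, 80, 52, 56]

(re-executing from step 1 with the substitution; state before step 1: [1])
step 1 (SWAP): [1]
step 2 (PUSH -26): [1, -26]
step 3 (PUSH -75): [1, -26, -75]
step 4 (PUSH 80): [1, -26, -75, 80]
step 5 (PUSH -10): [1, -26, -75, 80, -10]
step 6 (DROP): [1, -26, -75, 80]
step 7 (PUSH 52): [1, -26, -75, 80, 52]
step 8 (PUSH 56): [1, -26, -75, 80, 52, 56]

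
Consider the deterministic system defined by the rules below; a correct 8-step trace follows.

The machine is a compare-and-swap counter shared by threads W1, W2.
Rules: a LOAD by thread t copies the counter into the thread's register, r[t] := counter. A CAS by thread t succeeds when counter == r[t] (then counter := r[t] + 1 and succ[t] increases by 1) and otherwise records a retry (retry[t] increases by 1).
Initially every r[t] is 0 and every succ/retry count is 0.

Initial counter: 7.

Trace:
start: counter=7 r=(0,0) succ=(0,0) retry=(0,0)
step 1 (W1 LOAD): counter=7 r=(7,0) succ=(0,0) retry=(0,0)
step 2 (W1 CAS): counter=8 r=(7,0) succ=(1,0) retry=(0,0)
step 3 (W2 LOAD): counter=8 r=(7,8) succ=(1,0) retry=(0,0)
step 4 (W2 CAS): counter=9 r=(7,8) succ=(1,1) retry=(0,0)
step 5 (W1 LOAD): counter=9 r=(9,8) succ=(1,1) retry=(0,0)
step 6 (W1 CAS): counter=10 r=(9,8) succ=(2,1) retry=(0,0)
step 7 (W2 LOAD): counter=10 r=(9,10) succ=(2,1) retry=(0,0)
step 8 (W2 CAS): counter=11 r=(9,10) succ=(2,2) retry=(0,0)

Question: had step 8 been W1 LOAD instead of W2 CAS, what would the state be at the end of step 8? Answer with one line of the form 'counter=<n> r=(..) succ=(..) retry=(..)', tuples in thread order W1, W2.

counter=10 r=(10,10) succ=(2,1) retry=(0,0)

(re-executing from step 8 with the substitution; state before step 8: counter=10 r=(9,10) succ=(2,1) retry=(0,0))
step 8 (W1 LOAD): counter=10 r=(10,10) succ=(2,1) retry=(0,0)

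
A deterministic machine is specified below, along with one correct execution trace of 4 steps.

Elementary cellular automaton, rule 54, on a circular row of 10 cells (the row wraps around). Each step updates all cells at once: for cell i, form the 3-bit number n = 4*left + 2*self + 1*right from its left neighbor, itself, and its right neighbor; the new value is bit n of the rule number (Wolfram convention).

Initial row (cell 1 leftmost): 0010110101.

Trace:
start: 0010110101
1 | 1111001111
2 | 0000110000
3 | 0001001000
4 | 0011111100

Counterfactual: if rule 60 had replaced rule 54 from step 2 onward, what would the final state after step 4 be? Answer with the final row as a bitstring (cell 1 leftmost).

0000100010

(re-executing steps 2..4 under rule 60; state before step 2: 1111001111)
2 | 0000101000
3 | 0000111100
4 | 0000100010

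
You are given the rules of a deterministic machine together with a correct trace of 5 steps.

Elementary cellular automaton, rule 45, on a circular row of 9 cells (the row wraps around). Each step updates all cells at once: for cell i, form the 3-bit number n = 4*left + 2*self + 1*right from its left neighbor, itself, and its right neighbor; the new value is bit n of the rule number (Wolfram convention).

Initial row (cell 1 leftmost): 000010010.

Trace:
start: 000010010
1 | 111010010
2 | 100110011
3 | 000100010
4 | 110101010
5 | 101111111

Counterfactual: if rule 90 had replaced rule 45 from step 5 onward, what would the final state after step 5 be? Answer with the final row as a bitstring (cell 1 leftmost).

110000000

(re-executing step 5 under rule 90; state before step 5: 110101010)
5 | 110000000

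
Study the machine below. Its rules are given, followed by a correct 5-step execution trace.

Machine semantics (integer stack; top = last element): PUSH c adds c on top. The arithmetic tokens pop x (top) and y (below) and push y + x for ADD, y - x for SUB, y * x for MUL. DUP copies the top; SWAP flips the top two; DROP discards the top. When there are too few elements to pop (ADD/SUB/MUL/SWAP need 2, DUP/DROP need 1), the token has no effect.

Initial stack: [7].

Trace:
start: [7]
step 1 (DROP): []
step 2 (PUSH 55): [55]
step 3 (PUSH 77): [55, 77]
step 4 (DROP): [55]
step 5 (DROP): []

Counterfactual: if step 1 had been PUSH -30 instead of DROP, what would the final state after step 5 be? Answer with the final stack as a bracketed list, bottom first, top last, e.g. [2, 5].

(re-executing from step 1 with the substitution; state before step 1: [7])
step 1 (PUSH -30): [7, -30]
step 2 (PUSH 55): [7, -30, 55]
step 3 (PUSH 77): [7, -30, 55, 77]
step 4 (DROP): [7, -30, 55]
step 5 (DROP): [7, -30]

[7, -30]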